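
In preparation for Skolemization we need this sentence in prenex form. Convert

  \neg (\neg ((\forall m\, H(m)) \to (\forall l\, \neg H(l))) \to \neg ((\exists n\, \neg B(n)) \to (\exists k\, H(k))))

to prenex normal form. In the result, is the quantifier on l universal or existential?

Rewrite implications/biconditionals: A → B as ¬A ∨ B.
  \neg (\neg \neg (\neg (\forall m\, H(m)) \lor (\forall l\, \neg H(l))) \lor \neg (\neg (\exists n\, \neg B(n)) \lor (\exists k\, H(k))))
Move each ¬ inward, flipping quantifiers it crosses:
  (\forall m\, H(m)) \land (\exists l\, H(l)) \land ((\forall n\, B(n)) \lor (\exists k\, H(k)))
All bound variables are already distinct, so no renaming is needed.
Finally move all quantifiers to the prefix:
  \forall m\, \exists l\, \forall n\, \exists k\, (H(m) \land H(l) \land (B(n) \lor H(k)))
The quantifier \forall l sits under an odd number of negations (counting the antecedent side of each →), so it flips to \exists l.

existential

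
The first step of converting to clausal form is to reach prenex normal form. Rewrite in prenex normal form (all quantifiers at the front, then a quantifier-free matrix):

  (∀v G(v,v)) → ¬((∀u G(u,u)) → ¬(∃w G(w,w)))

∃v ∀u ∃w (¬G(v,v) ∨ G(u,u) ∧ G(w,w))

First replace A → B with ¬A ∨ B.
  ¬(∀v G(v,v)) ∨ ¬(¬(∀u G(u,u)) ∨ ¬(∃w G(w,w)))
Move each ¬ inward, flipping quantifiers it crosses:
  (∃v ¬G(v,v)) ∨ (∀u G(u,u)) ∧ (∃w G(w,w))
Finally move all quantifiers to the prefix:
  ∃v ∀u ∃w (¬G(v,v) ∨ G(u,u) ∧ G(w,w))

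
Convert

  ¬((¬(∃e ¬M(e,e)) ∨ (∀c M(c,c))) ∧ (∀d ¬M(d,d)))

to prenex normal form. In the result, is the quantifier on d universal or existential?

existential

Drive negations inward (¬∀x A ≡ ∃x ¬A, ¬∃x A ≡ ∀x ¬A, De Morgan for ∧/∨):
  (∃e ¬M(e,e)) ∧ (∃c ¬M(c,c)) ∨ (∃d M(d,d))
All bound variables are already distinct, so no renaming is needed.
Pull the quantifiers to the front (each side's bound variable is not free in the other side):
  ∃e ∃c ∃d (¬M(e,e) ∧ ¬M(c,c) ∨ M(d,d))
The quantifier ∀d sits under an odd number of negations, so it flips to ∃d.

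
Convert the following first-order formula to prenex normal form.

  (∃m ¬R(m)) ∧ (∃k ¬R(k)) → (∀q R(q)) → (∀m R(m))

∀m ∀k ∃q ∀z (R(m) ∨ R(k) ∨ ¬R(q) ∨ R(z))

Eliminate → and ↔ using ¬ and ∨.
  ¬((∃m ¬R(m)) ∧ (∃k ¬R(k))) ∨ ¬(∀q R(q)) ∨ (∀m R(m))
Push ¬ through the quantifiers and connectives to reach negation normal form:
  (∀m R(m)) ∨ (∀k R(k)) ∨ (∃q ¬R(q)) ∨ (∀m R(m))
Rename bound variables to avoid capture: m↦z.
  (∀m R(m)) ∨ (∀k R(k)) ∨ (∃q ¬R(q)) ∨ (∀z R(z))
Extract every quantifier outward, since the variables are now distinct and don't occur free across branches:
  ∀m ∀k ∃q ∀z (R(m) ∨ R(k) ∨ ¬R(q) ∨ R(z))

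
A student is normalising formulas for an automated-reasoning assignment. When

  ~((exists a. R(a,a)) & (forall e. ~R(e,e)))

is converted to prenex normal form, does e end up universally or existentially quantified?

Push ¬ through the quantifiers and connectives to reach negation normal form:
  (forall a. ~R(a,a)) | (exists e. R(e,e))
All bound variables are already distinct, so no renaming is needed.
Finally move all quantifiers to the prefix:
  forall a. exists e. (~R(a,a) | R(e,e))
The quantifier forall e sits under an odd number of negations, so it flips to exists e.

existential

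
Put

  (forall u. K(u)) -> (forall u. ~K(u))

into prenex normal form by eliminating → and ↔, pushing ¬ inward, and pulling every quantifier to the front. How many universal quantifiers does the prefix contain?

Rewrite implications/biconditionals: A → B as ¬A ∨ B.
  ~(forall u. K(u)) | (forall u. ~K(u))
Push ¬ through the quantifiers and connectives to reach negation normal form:
  (exists u. ~K(u)) | (forall u. ~K(u))
Give each quantifier a distinct variable: u↦c.
  (exists u. ~K(u)) | (forall c. ~K(c))
Pull the quantifiers to the front (each side's bound variable is not free in the other side):
  exists u. forall c. (~K(u) | ~K(c))
The prefix is exists u forall c: 1 universal, 1 existential.

1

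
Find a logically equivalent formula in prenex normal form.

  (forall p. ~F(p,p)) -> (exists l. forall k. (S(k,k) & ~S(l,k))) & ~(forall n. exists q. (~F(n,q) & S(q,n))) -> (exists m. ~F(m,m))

Rewrite implications/biconditionals: A → B as ¬A ∨ B.
  ~(forall p. ~F(p,p)) | ~((exists l. forall k. (S(k,k) & ~S(l,k))) & ~(forall n. exists q. (~F(n,q) & S(q,n)))) | (exists m. ~F(m,m))
Push ¬ through the quantifiers and connectives to reach negation normal form:
  (exists p. F(p,p)) | (forall l. exists k. (~S(k,k) | S(l,k))) | (forall n. exists q. (~F(n,q) & S(q,n))) | (exists m. ~F(m,m))
All bound variables are already distinct, so no renaming is needed.
Extract every quantifier outward, since the variables are now distinct and don't occur free across branches:
  exists p. forall l. exists k. forall n. exists q. exists m. (F(p,p) | ~S(k,k) | S(l,k) | ~F(n,q) & S(q,n) | ~F(m,m))

exists p. forall l. exists k. forall n. exists q. exists m. (F(p,p) | ~S(k,k) | S(l,k) | ~F(n,q) & S(q,n) | ~F(m,m))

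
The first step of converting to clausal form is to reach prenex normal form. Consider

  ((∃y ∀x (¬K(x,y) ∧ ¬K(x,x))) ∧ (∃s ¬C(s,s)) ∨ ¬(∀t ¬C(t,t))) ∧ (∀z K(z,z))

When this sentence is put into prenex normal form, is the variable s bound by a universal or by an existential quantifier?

existential

Push ¬ through the quantifiers and connectives to reach negation normal form:
  ((∃y ∀x (¬K(x,y) ∧ ¬K(x,x))) ∧ (∃s ¬C(s,s)) ∨ (∃t C(t,t))) ∧ (∀z K(z,z))
All bound variables are already distinct, so no renaming is needed.
Finally move all quantifiers to the prefix:
  ∃y ∀x ∃s ∃t ∀z ((¬K(x,y) ∧ ¬K(x,x) ∧ ¬C(s,s) ∨ C(t,t)) ∧ K(z,z))
The quantifier ∃s sits under an even number of negations, so it remains existential.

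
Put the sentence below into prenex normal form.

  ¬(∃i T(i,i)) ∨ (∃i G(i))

∀i ∃u1 (¬T(i,i) ∨ G(u1))

Push ¬ through the quantifiers and connectives to reach negation normal form:
  (∀i ¬T(i,i)) ∨ (∃i G(i))
Give each quantifier a distinct variable: i↦u1.
  (∀i ¬T(i,i)) ∨ (∃u1 G(u1))
Pull the quantifiers to the front (each side's bound variable is not free in the other side):
  ∀i ∃u1 (¬T(i,i) ∨ G(u1))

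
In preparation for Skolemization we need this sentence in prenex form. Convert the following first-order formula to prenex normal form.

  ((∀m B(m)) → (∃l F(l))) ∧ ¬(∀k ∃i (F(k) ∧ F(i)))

Eliminate → and ↔ using ¬ and ∨.
  (¬(∀m B(m)) ∨ (∃l F(l))) ∧ ¬(∀k ∃i (F(k) ∧ F(i)))
Push ¬ through the quantifiers and connectives to reach negation normal form:
  ((∃m ¬B(m)) ∨ (∃l F(l))) ∧ (∃k ∀i (¬F(k) ∨ ¬F(i)))
All bound variables are already distinct, so no renaming is needed.
Extract every quantifier outward, since the variables are now distinct and don't occur free across branches:
  ∃m ∃l ∃k ∀i ((¬B(m) ∨ F(l)) ∧ (¬F(k) ∨ ¬F(i)))

∃m ∃l ∃k ∀i ((¬B(m) ∨ F(l)) ∧ (¬F(k) ∨ ¬F(i)))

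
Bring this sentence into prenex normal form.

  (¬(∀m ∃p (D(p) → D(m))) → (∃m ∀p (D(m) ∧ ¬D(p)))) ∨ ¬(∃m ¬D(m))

Eliminate → and ↔ using ¬ and ∨.
  ¬¬(∀m ∃p (¬D(p) ∨ D(m))) ∨ (∃m ∀p (D(m) ∧ ¬D(p))) ∨ ¬(∃m ¬D(m))
Drive negations inward (¬∀x A ≡ ∃x ¬A, ¬∃x A ≡ ∀x ¬A, De Morgan for ∧/∨):
  (∀m ∃p (¬D(p) ∨ D(m))) ∨ (∃m ∀p (D(m) ∧ ¬D(p))) ∨ (∀m D(m))
Give each quantifier a distinct variable: m↦u1, p↦y, m↦a.
  (∀m ∃p (¬D(p) ∨ D(m))) ∨ (∃u1 ∀y (D(u1) ∧ ¬D(y))) ∨ (∀a D(a))
Finally move all quantifiers to the prefix:
  ∀m ∃p ∃u1 ∀y ∀a (¬D(p) ∨ D(m) ∨ D(u1) ∧ ¬D(y) ∨ D(a))

∀m ∃p ∃u1 ∀y ∀a (¬D(p) ∨ D(m) ∨ D(u1) ∧ ¬D(y) ∨ D(a))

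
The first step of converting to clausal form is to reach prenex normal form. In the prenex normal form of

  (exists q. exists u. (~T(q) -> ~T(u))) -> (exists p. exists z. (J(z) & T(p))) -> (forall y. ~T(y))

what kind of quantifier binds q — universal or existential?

Rewrite implications/biconditionals: A → B as ¬A ∨ B.
  ~(exists q. exists u. (~~T(q) | ~T(u))) | ~(exists p. exists z. (J(z) & T(p))) | (forall y. ~T(y))
Push ¬ through the quantifiers and connectives to reach negation normal form:
  (forall q. forall u. (~T(q) & T(u))) | (forall p. forall z. (~J(z) | ~T(p))) | (forall y. ~T(y))
All bound variables are already distinct, so no renaming is needed.
Finally move all quantifiers to the prefix:
  forall q. forall u. forall p. forall z. forall y. (~T(q) & T(u) | ~J(z) | ~T(p) | ~T(y))
The quantifier exists q sits under an odd number of negations (counting the antecedent side of each →), so it flips to forall q.

universal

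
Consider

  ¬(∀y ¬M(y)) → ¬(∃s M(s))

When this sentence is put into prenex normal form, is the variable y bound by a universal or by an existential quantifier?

universal

Eliminate → and ↔ using ¬ and ∨.
  ¬¬(∀y ¬M(y)) ∨ ¬(∃s M(s))
Drive negations inward (¬∀x A ≡ ∃x ¬A, ¬∃x A ≡ ∀x ¬A, De Morgan for ∧/∨):
  (∀y ¬M(y)) ∨ (∀s ¬M(s))
All bound variables are already distinct, so no renaming is needed.
Extract every quantifier outward, since the variables are now distinct and don't occur free across branches:
  ∀y ∀s (¬M(y) ∨ ¬M(s))
The quantifier ∀y sits under an even number of negations (counting the antecedent side of each →), so it remains universal.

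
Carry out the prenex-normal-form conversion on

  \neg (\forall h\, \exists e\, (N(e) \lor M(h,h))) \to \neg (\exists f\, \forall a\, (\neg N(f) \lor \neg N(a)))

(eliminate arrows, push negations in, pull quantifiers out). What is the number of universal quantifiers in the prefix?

2

Rewrite implications/biconditionals: A → B as ¬A ∨ B.
  \neg \neg (\forall h\, \exists e\, (N(e) \lor M(h,h))) \lor \neg (\exists f\, \forall a\, (\neg N(f) \lor \neg N(a)))
Move each ¬ inward, flipping quantifiers it crosses:
  (\forall h\, \exists e\, (N(e) \lor M(h,h))) \lor (\forall f\, \exists a\, (N(f) \land N(a)))
All bound variables are already distinct, so no renaming is needed.
Extract every quantifier outward, since the variables are now distinct and don't occur free across branches:
  \forall h\, \exists e\, \forall f\, \exists a\, (N(e) \lor M(h,h) \lor N(f) \land N(a))
The prefix is \forall h \exists e \forall f \exists a: 2 universal, 2 existential.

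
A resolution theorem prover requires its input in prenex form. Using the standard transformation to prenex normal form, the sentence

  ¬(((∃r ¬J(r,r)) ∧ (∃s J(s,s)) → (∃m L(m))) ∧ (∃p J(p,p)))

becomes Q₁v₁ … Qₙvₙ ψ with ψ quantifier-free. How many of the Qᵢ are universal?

Eliminate → and ↔ using ¬ and ∨.
  ¬((¬((∃r ¬J(r,r)) ∧ (∃s J(s,s))) ∨ (∃m L(m))) ∧ (∃p J(p,p)))
Move each ¬ inward, flipping quantifiers it crosses:
  (∃r ¬J(r,r)) ∧ (∃s J(s,s)) ∧ (∀m ¬L(m)) ∨ (∀p ¬J(p,p))
All bound variables are already distinct, so no renaming is needed.
Finally move all quantifiers to the prefix:
  ∃r ∃s ∀m ∀p (¬J(r,r) ∧ J(s,s) ∧ ¬L(m) ∨ ¬J(p,p))
The prefix is ∃r ∃s ∀m ∀p: 2 universal, 2 existential.

2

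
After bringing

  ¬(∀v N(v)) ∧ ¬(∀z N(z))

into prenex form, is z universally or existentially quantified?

Move each ¬ inward, flipping quantifiers it crosses:
  (∃v ¬N(v)) ∧ (∃z ¬N(z))
All bound variables are already distinct, so no renaming is needed.
Extract every quantifier outward, since the variables are now distinct and don't occur free across branches:
  ∃v ∃z (¬N(v) ∧ ¬N(z))
The quantifier ∀z sits under an odd number of negations, so it flips to ∃z.

existential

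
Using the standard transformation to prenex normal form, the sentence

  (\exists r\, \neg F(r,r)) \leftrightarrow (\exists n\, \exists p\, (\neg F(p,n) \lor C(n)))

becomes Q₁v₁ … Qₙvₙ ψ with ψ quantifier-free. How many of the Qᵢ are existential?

Rewrite implications/biconditionals: A → B as ¬A ∨ B; A ↔ B as (¬A ∨ B) ∧ (¬B ∨ A).
  (\neg (\exists r\, \neg F(r,r)) \lor (\exists n\, \exists p\, (\neg F(p,n) \lor C(n)))) \land (\neg (\exists n\, \exists p\, (\neg F(p,n) \lor C(n))) \lor (\exists r\, \neg F(r,r)))
Move each ¬ inward, flipping quantifiers it crosses:
  ((\forall r\, F(r,r)) \lor (\exists n\, \exists p\, (\neg F(p,n) \lor C(n)))) \land ((\forall n\, \forall p\, (F(p,n) \land \neg C(n))) \lor (\exists r\, \neg F(r,r)))
Give each quantifier a distinct variable: n↦z1, p↦w1, r↦t.
  ((\forall r\, F(r,r)) \lor (\exists n\, \exists p\, (\neg F(p,n) \lor C(n)))) \land ((\forall z1\, \forall w1\, (F(w1,z1) \land \neg C(z1))) \lor (\exists t\, \neg F(t,t)))
Extract every quantifier outward, since the variables are now distinct and don't occur free across branches:
  \forall r\, \exists n\, \exists p\, \forall z1\, \forall w1\, \exists t\, ((F(r,r) \lor \neg F(p,n) \lor C(n)) \land (F(w1,z1) \land \neg C(z1) \lor \neg F(t,t)))
The prefix is \forall r \exists n \exists p \forall z1 \forall w1 \exists t: 3 universal, 3 existential.

3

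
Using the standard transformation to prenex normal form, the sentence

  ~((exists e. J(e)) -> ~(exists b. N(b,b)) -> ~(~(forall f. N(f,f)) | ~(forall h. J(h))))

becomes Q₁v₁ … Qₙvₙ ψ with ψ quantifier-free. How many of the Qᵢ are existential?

3

Eliminate → and ↔ using ¬ and ∨.
  ~(~(exists e. J(e)) | ~~(exists b. N(b,b)) | ~(~(forall f. N(f,f)) | ~(forall h. J(h))))
Push ¬ through the quantifiers and connectives to reach negation normal form:
  (exists e. J(e)) & (forall b. ~N(b,b)) & ((exists f. ~N(f,f)) | (exists h. ~J(h)))
All bound variables are already distinct, so no renaming is needed.
Extract every quantifier outward, since the variables are now distinct and don't occur free across branches:
  exists e. forall b. exists f. exists h. (J(e) & ~N(b,b) & (~N(f,f) | ~J(h)))
The prefix is exists e forall b exists f exists h: 1 universal, 3 existential.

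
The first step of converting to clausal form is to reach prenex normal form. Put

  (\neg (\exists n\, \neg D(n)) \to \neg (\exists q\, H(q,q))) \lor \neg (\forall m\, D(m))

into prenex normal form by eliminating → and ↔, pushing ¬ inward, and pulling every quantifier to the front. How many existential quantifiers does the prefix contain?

First replace A → B with ¬A ∨ B.
  \neg \neg (\exists n\, \neg D(n)) \lor \neg (\exists q\, H(q,q)) \lor \neg (\forall m\, D(m))
Move each ¬ inward, flipping quantifiers it crosses:
  (\exists n\, \neg D(n)) \lor (\forall q\, \neg H(q,q)) \lor (\exists m\, \neg D(m))
All bound variables are already distinct, so no renaming is needed.
Finally move all quantifiers to the prefix:
  \exists n\, \forall q\, \exists m\, (\neg D(n) \lor \neg H(q,q) \lor \neg D(m))
The prefix is \exists n \forall q \exists m: 1 universal, 2 existential.

2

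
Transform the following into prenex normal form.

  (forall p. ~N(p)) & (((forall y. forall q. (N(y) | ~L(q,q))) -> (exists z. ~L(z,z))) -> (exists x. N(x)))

forall p. forall y. forall q. forall z. exists x. (~N(p) & ((N(y) | ~L(q,q)) & L(z,z) | N(x)))

Eliminate → and ↔ using ¬ and ∨.
  (forall p. ~N(p)) & (~(~(forall y. forall q. (N(y) | ~L(q,q))) | (exists z. ~L(z,z))) | (exists x. N(x)))
Drive negations inward (¬∀x A ≡ ∃x ¬A, ¬∃x A ≡ ∀x ¬A, De Morgan for ∧/∨):
  (forall p. ~N(p)) & ((forall y. forall q. (N(y) | ~L(q,q))) & (forall z. L(z,z)) | (exists x. N(x)))
Finally move all quantifiers to the prefix:
  forall p. forall y. forall q. forall z. exists x. (~N(p) & ((N(y) | ~L(q,q)) & L(z,z) | N(x)))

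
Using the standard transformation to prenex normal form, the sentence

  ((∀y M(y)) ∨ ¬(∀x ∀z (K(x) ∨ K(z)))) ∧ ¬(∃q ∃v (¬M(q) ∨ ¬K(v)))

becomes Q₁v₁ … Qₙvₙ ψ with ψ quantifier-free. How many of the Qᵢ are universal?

3

Drive negations inward (¬∀x A ≡ ∃x ¬A, ¬∃x A ≡ ∀x ¬A, De Morgan for ∧/∨):
  ((∀y M(y)) ∨ (∃x ∃z (¬K(x) ∧ ¬K(z)))) ∧ (∀q ∀v (M(q) ∧ K(v)))
Finally move all quantifiers to the prefix:
  ∀y ∃x ∃z ∀q ∀v ((M(y) ∨ ¬K(x) ∧ ¬K(z)) ∧ M(q) ∧ K(v))
The prefix is ∀y ∃x ∃z ∀q ∀v: 3 universal, 2 existential.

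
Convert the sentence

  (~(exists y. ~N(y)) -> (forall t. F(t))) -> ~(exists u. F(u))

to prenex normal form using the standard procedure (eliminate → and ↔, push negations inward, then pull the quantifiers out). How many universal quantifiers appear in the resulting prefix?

2

Rewrite implications/biconditionals: A → B as ¬A ∨ B.
  ~(~~(exists y. ~N(y)) | (forall t. F(t))) | ~(exists u. F(u))
Drive negations inward (¬∀x A ≡ ∃x ¬A, ¬∃x A ≡ ∀x ¬A, De Morgan for ∧/∨):
  (forall y. N(y)) & (exists t. ~F(t)) | (forall u. ~F(u))
Pull the quantifiers to the front (each side's bound variable is not free in the other side):
  forall y. exists t. forall u. (N(y) & ~F(t) | ~F(u))
The prefix is forall y exists t forall u: 2 universal, 1 existential.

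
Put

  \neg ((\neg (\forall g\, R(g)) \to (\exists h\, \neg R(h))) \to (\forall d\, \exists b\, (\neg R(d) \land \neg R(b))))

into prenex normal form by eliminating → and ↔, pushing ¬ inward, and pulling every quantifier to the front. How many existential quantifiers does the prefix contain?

2

Eliminate → and ↔ using ¬ and ∨.
  \neg (\neg (\neg \neg (\forall g\, R(g)) \lor (\exists h\, \neg R(h))) \lor (\forall d\, \exists b\, (\neg R(d) \land \neg R(b))))
Move each ¬ inward, flipping quantifiers it crosses:
  ((\forall g\, R(g)) \lor (\exists h\, \neg R(h))) \land (\exists d\, \forall b\, (R(d) \lor R(b)))
Pull the quantifiers to the front (each side's bound variable is not free in the other side):
  \forall g\, \exists h\, \exists d\, \forall b\, ((R(g) \lor \neg R(h)) \land (R(d) \lor R(b)))
The prefix is \forall g \exists h \exists d \forall b: 2 universal, 2 existential.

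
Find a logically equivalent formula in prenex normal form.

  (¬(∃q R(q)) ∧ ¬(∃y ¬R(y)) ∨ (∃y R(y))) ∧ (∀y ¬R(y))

∀q ∀y ∃v ∀u ((¬R(q) ∧ R(y) ∨ R(v)) ∧ ¬R(u))

Push ¬ through the quantifiers and connectives to reach negation normal form:
  ((∀q ¬R(q)) ∧ (∀y R(y)) ∨ (∃y R(y))) ∧ (∀y ¬R(y))
Give each quantifier a distinct variable: y↦v, y↦u.
  ((∀q ¬R(q)) ∧ (∀y R(y)) ∨ (∃v R(v))) ∧ (∀u ¬R(u))
Pull the quantifiers to the front (each side's bound variable is not free in the other side):
  ∀q ∀y ∃v ∀u ((¬R(q) ∧ R(y) ∨ R(v)) ∧ ¬R(u))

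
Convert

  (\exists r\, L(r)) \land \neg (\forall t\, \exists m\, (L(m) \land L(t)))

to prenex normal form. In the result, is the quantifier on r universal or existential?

existential

Push ¬ through the quantifiers and connectives to reach negation normal form:
  (\exists r\, L(r)) \land (\exists t\, \forall m\, (\neg L(m) \lor \neg L(t)))
Pull the quantifiers to the front (each side's bound variable is not free in the other side):
  \exists r\, \exists t\, \forall m\, (L(r) \land (\neg L(m) \lor \neg L(t)))
The quantifier \exists r sits under an even number of negations, so it remains existential.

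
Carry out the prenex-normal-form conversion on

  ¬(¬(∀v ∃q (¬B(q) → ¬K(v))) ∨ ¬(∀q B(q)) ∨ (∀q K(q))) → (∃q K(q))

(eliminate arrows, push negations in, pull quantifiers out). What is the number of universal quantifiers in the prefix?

2

Rewrite implications/biconditionals: A → B as ¬A ∨ B.
  ¬¬(¬(∀v ∃q (¬¬B(q) ∨ ¬K(v))) ∨ ¬(∀q B(q)) ∨ (∀q K(q))) ∨ (∃q K(q))
Drive negations inward (¬∀x A ≡ ∃x ¬A, ¬∃x A ≡ ∀x ¬A, De Morgan for ∧/∨):
  (∃v ∀q (¬B(q) ∧ K(v))) ∨ (∃q ¬B(q)) ∨ (∀q K(q)) ∨ (∃q K(q))
Rename bound variables to avoid capture: q↦y1, q↦w, q↦z1.
  (∃v ∀q (¬B(q) ∧ K(v))) ∨ (∃y1 ¬B(y1)) ∨ (∀w K(w)) ∨ (∃z1 K(z1))
Pull the quantifiers to the front (each side's bound variable is not free in the other side):
  ∃v ∀q ∃y1 ∀w ∃z1 (¬B(q) ∧ K(v) ∨ ¬B(y1) ∨ K(w) ∨ K(z1))
The prefix is ∃v ∀q ∃y1 ∀w ∃z1: 2 universal, 3 existential.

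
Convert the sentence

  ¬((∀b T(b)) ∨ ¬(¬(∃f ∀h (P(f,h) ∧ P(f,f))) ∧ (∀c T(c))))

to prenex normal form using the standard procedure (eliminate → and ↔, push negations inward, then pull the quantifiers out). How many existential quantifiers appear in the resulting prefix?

2

Push ¬ through the quantifiers and connectives to reach negation normal form:
  (∃b ¬T(b)) ∧ (∀f ∃h (¬P(f,h) ∨ ¬P(f,f))) ∧ (∀c T(c))
Pull the quantifiers to the front (each side's bound variable is not free in the other side):
  ∃b ∀f ∃h ∀c (¬T(b) ∧ (¬P(f,h) ∨ ¬P(f,f)) ∧ T(c))
The prefix is ∃b ∀f ∃h ∀c: 2 universal, 2 existential.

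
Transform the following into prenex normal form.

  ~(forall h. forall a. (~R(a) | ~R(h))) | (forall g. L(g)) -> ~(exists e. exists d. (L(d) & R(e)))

First replace A → B with ¬A ∨ B.
  ~(~(forall h. forall a. (~R(a) | ~R(h))) | (forall g. L(g))) | ~(exists e. exists d. (L(d) & R(e)))
Drive negations inward (¬∀x A ≡ ∃x ¬A, ¬∃x A ≡ ∀x ¬A, De Morgan for ∧/∨):
  (forall h. forall a. (~R(a) | ~R(h))) & (exists g. ~L(g)) | (forall e. forall d. (~L(d) | ~R(e)))
Extract every quantifier outward, since the variables are now distinct and don't occur free across branches:
  forall h. forall a. exists g. forall e. forall d. ((~R(a) | ~R(h)) & ~L(g) | ~L(d) | ~R(e))

forall h. forall a. exists g. forall e. forall d. ((~R(a) | ~R(h)) & ~L(g) | ~L(d) | ~R(e))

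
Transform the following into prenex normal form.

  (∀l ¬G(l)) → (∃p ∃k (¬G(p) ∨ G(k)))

∃l ∃p ∃k (G(l) ∨ ¬G(p) ∨ G(k))

Rewrite implications/biconditionals: A → B as ¬A ∨ B.
  ¬(∀l ¬G(l)) ∨ (∃p ∃k (¬G(p) ∨ G(k)))
Move each ¬ inward, flipping quantifiers it crosses:
  (∃l G(l)) ∨ (∃p ∃k (¬G(p) ∨ G(k)))
All bound variables are already distinct, so no renaming is needed.
Extract every quantifier outward, since the variables are now distinct and don't occur free across branches:
  ∃l ∃p ∃k (G(l) ∨ ¬G(p) ∨ G(k))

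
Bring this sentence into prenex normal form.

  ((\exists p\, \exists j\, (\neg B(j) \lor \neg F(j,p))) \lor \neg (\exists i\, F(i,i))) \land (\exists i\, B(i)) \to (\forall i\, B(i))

Eliminate → and ↔ using ¬ and ∨.
  \neg (((\exists p\, \exists j\, (\neg B(j) \lor \neg F(j,p))) \lor \neg (\exists i\, F(i,i))) \land (\exists i\, B(i))) \lor (\forall i\, B(i))
Drive negations inward (¬∀x A ≡ ∃x ¬A, ¬∃x A ≡ ∀x ¬A, De Morgan for ∧/∨):
  (\forall p\, \forall j\, (B(j) \land F(j,p))) \land (\exists i\, F(i,i)) \lor (\forall i\, \neg B(i)) \lor (\forall i\, B(i))
Standardize variables apart so no two quantifiers bind the same name: i↦q, i↦y.
  (\forall p\, \forall j\, (B(j) \land F(j,p))) \land (\exists i\, F(i,i)) \lor (\forall q\, \neg B(q)) \lor (\forall y\, B(y))
Pull the quantifiers to the front (each side's bound variable is not free in the other side):
  \forall p\, \forall j\, \exists i\, \forall q\, \forall y\, (B(j) \land F(j,p) \land F(i,i) \lor \neg B(q) \lor B(y))

\forall p\, \forall j\, \exists i\, \forall q\, \forall y\, (B(j) \land F(j,p) \land F(i,i) \lor \neg B(q) \lor B(y))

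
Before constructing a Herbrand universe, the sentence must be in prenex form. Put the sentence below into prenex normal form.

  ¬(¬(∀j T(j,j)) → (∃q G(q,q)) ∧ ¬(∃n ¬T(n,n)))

∃j ∀q ∃n (¬T(j,j) ∧ (¬G(q,q) ∨ ¬T(n,n)))

First replace A → B with ¬A ∨ B.
  ¬(¬¬(∀j T(j,j)) ∨ (∃q G(q,q)) ∧ ¬(∃n ¬T(n,n)))
Move each ¬ inward, flipping quantifiers it crosses:
  (∃j ¬T(j,j)) ∧ ((∀q ¬G(q,q)) ∨ (∃n ¬T(n,n)))
Finally move all quantifiers to the prefix:
  ∃j ∀q ∃n (¬T(j,j) ∧ (¬G(q,q) ∨ ¬T(n,n)))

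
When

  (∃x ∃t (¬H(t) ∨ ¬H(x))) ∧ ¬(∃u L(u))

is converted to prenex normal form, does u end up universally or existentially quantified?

Drive negations inward (¬∀x A ≡ ∃x ¬A, ¬∃x A ≡ ∀x ¬A, De Morgan for ∧/∨):
  (∃x ∃t (¬H(t) ∨ ¬H(x))) ∧ (∀u ¬L(u))
All bound variables are already distinct, so no renaming is needed.
Pull the quantifiers to the front (each side's bound variable is not free in the other side):
  ∃x ∃t ∀u ((¬H(t) ∨ ¬H(x)) ∧ ¬L(u))
The quantifier ∃u sits under an odd number of negations, so it flips to ∀u.

universal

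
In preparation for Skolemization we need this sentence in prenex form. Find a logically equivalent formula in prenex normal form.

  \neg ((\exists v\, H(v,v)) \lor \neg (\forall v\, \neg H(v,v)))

Move each ¬ inward, flipping quantifiers it crosses:
  (\forall v\, \neg H(v,v)) \land (\forall v\, \neg H(v,v))
Standardize variables apart so no two quantifiers bind the same name: v↦b.
  (\forall v\, \neg H(v,v)) \land (\forall b\, \neg H(b,b))
Finally move all quantifiers to the prefix:
  \forall v\, \forall b\, (\neg H(v,v) \land \neg H(b,b))

\forall v\, \forall b\, (\neg H(v,v) \land \neg H(b,b))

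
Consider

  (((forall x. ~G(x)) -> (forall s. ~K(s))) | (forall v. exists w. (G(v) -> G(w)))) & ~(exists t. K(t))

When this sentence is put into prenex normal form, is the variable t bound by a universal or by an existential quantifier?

universal

Eliminate → and ↔ using ¬ and ∨.
  (~(forall x. ~G(x)) | (forall s. ~K(s)) | (forall v. exists w. (~G(v) | G(w)))) & ~(exists t. K(t))
Move each ¬ inward, flipping quantifiers it crosses:
  ((exists x. G(x)) | (forall s. ~K(s)) | (forall v. exists w. (~G(v) | G(w)))) & (forall t. ~K(t))
Finally move all quantifiers to the prefix:
  exists x. forall s. forall v. exists w. forall t. ((G(x) | ~K(s) | ~G(v) | G(w)) & ~K(t))
The quantifier exists t sits under an odd number of negations (counting the antecedent side of each →), so it flips to forall t.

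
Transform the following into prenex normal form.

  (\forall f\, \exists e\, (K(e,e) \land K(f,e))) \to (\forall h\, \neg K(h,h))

Eliminate → and ↔ using ¬ and ∨.
  \neg (\forall f\, \exists e\, (K(e,e) \land K(f,e))) \lor (\forall h\, \neg K(h,h))
Drive negations inward (¬∀x A ≡ ∃x ¬A, ¬∃x A ≡ ∀x ¬A, De Morgan for ∧/∨):
  (\exists f\, \forall e\, (\neg K(e,e) \lor \neg K(f,e))) \lor (\forall h\, \neg K(h,h))
All bound variables are already distinct, so no renaming is needed.
Pull the quantifiers to the front (each side's bound variable is not free in the other side):
  \exists f\, \forall e\, \forall h\, (\neg K(e,e) \lor \neg K(f,e) \lor \neg K(h,h))

\exists f\, \forall e\, \forall h\, (\neg K(e,e) \lor \neg K(f,e) \lor \neg K(h,h))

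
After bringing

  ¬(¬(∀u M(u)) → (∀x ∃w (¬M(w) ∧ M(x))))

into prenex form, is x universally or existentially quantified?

Eliminate → and ↔ using ¬ and ∨.
  ¬(¬¬(∀u M(u)) ∨ (∀x ∃w (¬M(w) ∧ M(x))))
Move each ¬ inward, flipping quantifiers it crosses:
  (∃u ¬M(u)) ∧ (∃x ∀w (M(w) ∨ ¬M(x)))
Pull the quantifiers to the front (each side's bound variable is not free in the other side):
  ∃u ∃x ∀w (¬M(u) ∧ (M(w) ∨ ¬M(x)))
The quantifier ∀x sits under an odd number of negations (counting the antecedent side of each →), so it flips to ∃x.

existential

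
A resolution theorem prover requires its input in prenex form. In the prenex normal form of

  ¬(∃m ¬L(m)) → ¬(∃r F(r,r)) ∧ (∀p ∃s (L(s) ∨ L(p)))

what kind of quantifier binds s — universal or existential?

existential

First replace A → B with ¬A ∨ B.
  ¬¬(∃m ¬L(m)) ∨ ¬(∃r F(r,r)) ∧ (∀p ∃s (L(s) ∨ L(p)))
Move each ¬ inward, flipping quantifiers it crosses:
  (∃m ¬L(m)) ∨ (∀r ¬F(r,r)) ∧ (∀p ∃s (L(s) ∨ L(p)))
All bound variables are already distinct, so no renaming is needed.
Extract every quantifier outward, since the variables are now distinct and don't occur free across branches:
  ∃m ∀r ∀p ∃s (¬L(m) ∨ ¬F(r,r) ∧ (L(s) ∨ L(p)))
The quantifier ∃s sits under an even number of negations (counting the antecedent side of each →), so it remains existential.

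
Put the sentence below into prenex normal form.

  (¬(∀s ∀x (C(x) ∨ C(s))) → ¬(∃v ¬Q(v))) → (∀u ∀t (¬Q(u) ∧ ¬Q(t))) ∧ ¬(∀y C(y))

∃s ∃x ∃v ∀u ∀t ∃y (¬C(x) ∧ ¬C(s) ∧ ¬Q(v) ∨ ¬Q(u) ∧ ¬Q(t) ∧ ¬C(y))

First replace A → B with ¬A ∨ B.
  ¬(¬¬(∀s ∀x (C(x) ∨ C(s))) ∨ ¬(∃v ¬Q(v))) ∨ (∀u ∀t (¬Q(u) ∧ ¬Q(t))) ∧ ¬(∀y C(y))
Drive negations inward (¬∀x A ≡ ∃x ¬A, ¬∃x A ≡ ∀x ¬A, De Morgan for ∧/∨):
  (∃s ∃x (¬C(x) ∧ ¬C(s))) ∧ (∃v ¬Q(v)) ∨ (∀u ∀t (¬Q(u) ∧ ¬Q(t))) ∧ (∃y ¬C(y))
All bound variables are already distinct, so no renaming is needed.
Finally move all quantifiers to the prefix:
  ∃s ∃x ∃v ∀u ∀t ∃y (¬C(x) ∧ ¬C(s) ∧ ¬Q(v) ∨ ¬Q(u) ∧ ¬Q(t) ∧ ¬C(y))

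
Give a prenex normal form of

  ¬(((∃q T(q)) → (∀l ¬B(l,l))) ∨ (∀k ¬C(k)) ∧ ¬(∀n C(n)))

Rewrite implications/biconditionals: A → B as ¬A ∨ B.
  ¬(¬(∃q T(q)) ∨ (∀l ¬B(l,l)) ∨ (∀k ¬C(k)) ∧ ¬(∀n C(n)))
Move each ¬ inward, flipping quantifiers it crosses:
  (∃q T(q)) ∧ (∃l B(l,l)) ∧ ((∃k C(k)) ∨ (∀n C(n)))
All bound variables are already distinct, so no renaming is needed.
Extract every quantifier outward, since the variables are now distinct and don't occur free across branches:
  ∃q ∃l ∃k ∀n (T(q) ∧ B(l,l) ∧ (C(k) ∨ C(n)))

∃q ∃l ∃k ∀n (T(q) ∧ B(l,l) ∧ (C(k) ∨ C(n)))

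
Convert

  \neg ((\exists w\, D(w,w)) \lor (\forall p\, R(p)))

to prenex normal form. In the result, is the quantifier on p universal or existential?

Drive negations inward (¬∀x A ≡ ∃x ¬A, ¬∃x A ≡ ∀x ¬A, De Morgan for ∧/∨):
  (\forall w\, \neg D(w,w)) \land (\exists p\, \neg R(p))
Extract every quantifier outward, since the variables are now distinct and don't occur free across branches:
  \forall w\, \exists p\, (\neg D(w,w) \land \neg R(p))
The quantifier \forall p sits under an odd number of negations, so it flips to \exists p.

existential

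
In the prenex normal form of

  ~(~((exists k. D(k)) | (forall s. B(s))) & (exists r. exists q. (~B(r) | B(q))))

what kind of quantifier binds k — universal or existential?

Move each ¬ inward, flipping quantifiers it crosses:
  (exists k. D(k)) | (forall s. B(s)) | (forall r. forall q. (B(r) & ~B(q)))
All bound variables are already distinct, so no renaming is needed.
Extract every quantifier outward, since the variables are now distinct and don't occur free across branches:
  exists k. forall s. forall r. forall q. (D(k) | B(s) | B(r) & ~B(q))
The quantifier exists k sits under an even number of negations, so it remains existential.

existential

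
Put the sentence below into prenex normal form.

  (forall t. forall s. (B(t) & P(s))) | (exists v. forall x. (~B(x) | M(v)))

All bound variables are already distinct, so no renaming is needed.
Finally move all quantifiers to the prefix:
  forall t. forall s. exists v. forall x. (B(t) & P(s) | ~B(x) | M(v))

forall t. forall s. exists v. forall x. (B(t) & P(s) | ~B(x) | M(v))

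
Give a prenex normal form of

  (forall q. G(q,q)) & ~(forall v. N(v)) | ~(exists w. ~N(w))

forall q. exists v. forall w. (G(q,q) & ~N(v) | N(w))

Move each ¬ inward, flipping quantifiers it crosses:
  (forall q. G(q,q)) & (exists v. ~N(v)) | (forall w. N(w))
Extract every quantifier outward, since the variables are now distinct and don't occur free across branches:
  forall q. exists v. forall w. (G(q,q) & ~N(v) | N(w))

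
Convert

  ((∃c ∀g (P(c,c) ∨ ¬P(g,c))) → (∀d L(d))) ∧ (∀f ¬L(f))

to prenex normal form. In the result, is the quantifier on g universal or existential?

existential

Rewrite implications/biconditionals: A → B as ¬A ∨ B.
  (¬(∃c ∀g (P(c,c) ∨ ¬P(g,c))) ∨ (∀d L(d))) ∧ (∀f ¬L(f))
Move each ¬ inward, flipping quantifiers it crosses:
  ((∀c ∃g (¬P(c,c) ∧ P(g,c))) ∨ (∀d L(d))) ∧ (∀f ¬L(f))
All bound variables are already distinct, so no renaming is needed.
Extract every quantifier outward, since the variables are now distinct and don't occur free across branches:
  ∀c ∃g ∀d ∀f ((¬P(c,c) ∧ P(g,c) ∨ L(d)) ∧ ¬L(f))
The quantifier ∀g sits under an odd number of negations (counting the antecedent side of each →), so it flips to ∃g.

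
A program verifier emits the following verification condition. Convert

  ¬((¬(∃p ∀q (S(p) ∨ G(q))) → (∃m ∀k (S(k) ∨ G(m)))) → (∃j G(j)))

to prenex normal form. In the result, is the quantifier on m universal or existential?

Rewrite implications/biconditionals: A → B as ¬A ∨ B.
  ¬(¬(¬¬(∃p ∀q (S(p) ∨ G(q))) ∨ (∃m ∀k (S(k) ∨ G(m)))) ∨ (∃j G(j)))
Push ¬ through the quantifiers and connectives to reach negation normal form:
  ((∃p ∀q (S(p) ∨ G(q))) ∨ (∃m ∀k (S(k) ∨ G(m)))) ∧ (∀j ¬G(j))
All bound variables are already distinct, so no renaming is needed.
Finally move all quantifiers to the prefix:
  ∃p ∀q ∃m ∀k ∀j ((S(p) ∨ G(q) ∨ S(k) ∨ G(m)) ∧ ¬G(j))
The quantifier ∃m sits under an even number of negations (counting the antecedent side of each →), so it remains existential.

existential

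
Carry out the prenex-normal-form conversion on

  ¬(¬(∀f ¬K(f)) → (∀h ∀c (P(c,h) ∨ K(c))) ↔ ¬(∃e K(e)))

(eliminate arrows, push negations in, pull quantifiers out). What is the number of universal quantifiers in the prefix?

First replace A → B with ¬A ∨ B; A ↔ B as (¬A ∨ B) ∧ (¬B ∨ A).
  ¬((¬(¬¬(∀f ¬K(f)) ∨ (∀h ∀c (P(c,h) ∨ K(c)))) ∨ ¬(∃e K(e))) ∧ (¬¬(∃e K(e)) ∨ ¬¬(∀f ¬K(f)) ∨ (∀h ∀c (P(c,h) ∨ K(c)))))
Move each ¬ inward, flipping quantifiers it crosses:
  ((∀f ¬K(f)) ∨ (∀h ∀c (P(c,h) ∨ K(c)))) ∧ (∃e K(e)) ∨ (∀e ¬K(e)) ∧ (∃f K(f)) ∧ (∃h ∃c (¬P(c,h) ∧ ¬K(c)))
Rename bound variables to avoid capture: e↦a, f↦x1, h↦w, c↦y1.
  ((∀f ¬K(f)) ∨ (∀h ∀c (P(c,h) ∨ K(c)))) ∧ (∃e K(e)) ∨ (∀a ¬K(a)) ∧ (∃x1 K(x1)) ∧ (∃w ∃y1 (¬P(y1,w) ∧ ¬K(y1)))
Extract every quantifier outward, since the variables are now distinct and don't occur free across branches:
  ∀f ∀h ∀c ∃e ∀a ∃x1 ∃w ∃y1 ((¬K(f) ∨ P(c,h) ∨ K(c)) ∧ K(e) ∨ ¬K(a) ∧ K(x1) ∧ ¬P(y1,w) ∧ ¬K(y1))
The prefix is ∀f ∀h ∀c ∃e ∀a ∃x1 ∃w ∃y1: 4 universal, 4 existential.

4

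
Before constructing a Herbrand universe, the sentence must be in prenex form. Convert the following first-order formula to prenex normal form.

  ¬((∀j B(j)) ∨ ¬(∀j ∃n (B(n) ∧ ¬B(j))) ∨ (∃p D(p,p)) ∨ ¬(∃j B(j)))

Move each ¬ inward, flipping quantifiers it crosses:
  (∃j ¬B(j)) ∧ (∀j ∃n (B(n) ∧ ¬B(j))) ∧ (∀p ¬D(p,p)) ∧ (∃j B(j))
Standardize variables apart so no two quantifiers bind the same name: j↦s, j↦c.
  (∃j ¬B(j)) ∧ (∀s ∃n (B(n) ∧ ¬B(s))) ∧ (∀p ¬D(p,p)) ∧ (∃c B(c))
Pull the quantifiers to the front (each side's bound variable is not free in the other side):
  ∃j ∀s ∃n ∀p ∃c (¬B(j) ∧ B(n) ∧ ¬B(s) ∧ ¬D(p,p) ∧ B(c))

∃j ∀s ∃n ∀p ∃c (¬B(j) ∧ B(n) ∧ ¬B(s) ∧ ¬D(p,p) ∧ B(c))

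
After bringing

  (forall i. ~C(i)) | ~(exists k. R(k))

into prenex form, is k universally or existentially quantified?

universal

Push ¬ through the quantifiers and connectives to reach negation normal form:
  (forall i. ~C(i)) | (forall k. ~R(k))
All bound variables are already distinct, so no renaming is needed.
Extract every quantifier outward, since the variables are now distinct and don't occur free across branches:
  forall i. forall k. (~C(i) | ~R(k))
The quantifier exists k sits under an odd number of negations, so it flips to forall k.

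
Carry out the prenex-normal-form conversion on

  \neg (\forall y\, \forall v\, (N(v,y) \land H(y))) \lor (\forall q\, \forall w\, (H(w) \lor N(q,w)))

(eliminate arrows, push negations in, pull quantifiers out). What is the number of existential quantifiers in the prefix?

Drive negations inward (¬∀x A ≡ ∃x ¬A, ¬∃x A ≡ ∀x ¬A, De Morgan for ∧/∨):
  (\exists y\, \exists v\, (\neg N(v,y) \lor \neg H(y))) \lor (\forall q\, \forall w\, (H(w) \lor N(q,w)))
All bound variables are already distinct, so no renaming is needed.
Finally move all quantifiers to the prefix:
  \exists y\, \exists v\, \forall q\, \forall w\, (\neg N(v,y) \lor \neg H(y) \lor H(w) \lor N(q,w))
The prefix is \exists y \exists v \forall q \forall w: 2 universal, 2 existential.

2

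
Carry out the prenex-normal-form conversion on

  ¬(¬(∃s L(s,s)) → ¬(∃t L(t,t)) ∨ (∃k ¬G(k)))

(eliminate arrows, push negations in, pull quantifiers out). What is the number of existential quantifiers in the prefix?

Rewrite implications/biconditionals: A → B as ¬A ∨ B.
  ¬(¬¬(∃s L(s,s)) ∨ ¬(∃t L(t,t)) ∨ (∃k ¬G(k)))
Drive negations inward (¬∀x A ≡ ∃x ¬A, ¬∃x A ≡ ∀x ¬A, De Morgan for ∧/∨):
  (∀s ¬L(s,s)) ∧ (∃t L(t,t)) ∧ (∀k G(k))
All bound variables are already distinct, so no renaming is needed.
Finally move all quantifiers to the prefix:
  ∀s ∃t ∀k (¬L(s,s) ∧ L(t,t) ∧ G(k))
The prefix is ∀s ∃t ∀k: 2 universal, 1 existential.

1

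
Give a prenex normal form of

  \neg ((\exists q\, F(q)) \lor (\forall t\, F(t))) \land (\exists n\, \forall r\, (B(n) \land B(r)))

Drive negations inward (¬∀x A ≡ ∃x ¬A, ¬∃x A ≡ ∀x ¬A, De Morgan for ∧/∨):
  (\forall q\, \neg F(q)) \land (\exists t\, \neg F(t)) \land (\exists n\, \forall r\, (B(n) \land B(r)))
Extract every quantifier outward, since the variables are now distinct and don't occur free across branches:
  \forall q\, \exists t\, \exists n\, \forall r\, (\neg F(q) \land \neg F(t) \land B(n) \land B(r))

\forall q\, \exists t\, \exists n\, \forall r\, (\neg F(q) \land \neg F(t) \land B(n) \land B(r))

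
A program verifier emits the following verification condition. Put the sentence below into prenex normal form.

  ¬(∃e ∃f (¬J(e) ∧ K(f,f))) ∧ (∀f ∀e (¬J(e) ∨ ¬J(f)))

∀e ∀f ∀v1 ∀b ((J(e) ∨ ¬K(f,f)) ∧ (¬J(b) ∨ ¬J(v1)))

Push ¬ through the quantifiers and connectives to reach negation normal form:
  (∀e ∀f (J(e) ∨ ¬K(f,f))) ∧ (∀f ∀e (¬J(e) ∨ ¬J(f)))
Standardize variables apart so no two quantifiers bind the same name: f↦v1, e↦b.
  (∀e ∀f (J(e) ∨ ¬K(f,f))) ∧ (∀v1 ∀b (¬J(b) ∨ ¬J(v1)))
Pull the quantifiers to the front (each side's bound variable is not free in the other side):
  ∀e ∀f ∀v1 ∀b ((J(e) ∨ ¬K(f,f)) ∧ (¬J(b) ∨ ¬J(v1)))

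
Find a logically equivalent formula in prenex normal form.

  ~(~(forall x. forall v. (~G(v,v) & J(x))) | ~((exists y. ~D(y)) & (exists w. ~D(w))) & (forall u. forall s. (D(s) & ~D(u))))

forall x. forall v. exists y. exists w. exists u. exists s. (~G(v,v) & J(x) & (~D(y) & ~D(w) | ~D(s) | D(u)))

Move each ¬ inward, flipping quantifiers it crosses:
  (forall x. forall v. (~G(v,v) & J(x))) & ((exists y. ~D(y)) & (exists w. ~D(w)) | (exists u. exists s. (~D(s) | D(u))))
All bound variables are already distinct, so no renaming is needed.
Extract every quantifier outward, since the variables are now distinct and don't occur free across branches:
  forall x. forall v. exists y. exists w. exists u. exists s. (~G(v,v) & J(x) & (~D(y) & ~D(w) | ~D(s) | D(u)))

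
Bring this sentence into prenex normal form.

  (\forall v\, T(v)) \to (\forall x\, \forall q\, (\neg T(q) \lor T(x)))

Rewrite implications/biconditionals: A → B as ¬A ∨ B.
  \neg (\forall v\, T(v)) \lor (\forall x\, \forall q\, (\neg T(q) \lor T(x)))
Push ¬ through the quantifiers and connectives to reach negation normal form:
  (\exists v\, \neg T(v)) \lor (\forall x\, \forall q\, (\neg T(q) \lor T(x)))
All bound variables are already distinct, so no renaming is needed.
Extract every quantifier outward, since the variables are now distinct and don't occur free across branches:
  \exists v\, \forall x\, \forall q\, (\neg T(v) \lor \neg T(q) \lor T(x))

\exists v\, \forall x\, \forall q\, (\neg T(v) \lor \neg T(q) \lor T(x))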